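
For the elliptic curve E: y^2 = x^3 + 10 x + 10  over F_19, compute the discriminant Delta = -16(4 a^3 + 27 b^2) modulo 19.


4 a^3 + 27 b^2 = 4*10^3 + 27*10^2 = 4000 + 2700 = 6700
Delta = -16 * (6700) = -107200
Delta mod 19 = 17

Delta = 17 (mod 19)


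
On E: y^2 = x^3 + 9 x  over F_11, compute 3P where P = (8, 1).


k = 3 = 11_2 (binary, LSB first: 11)
Double-and-add from P = (8, 1):
  bit 0 = 1: acc = O + (8, 1) = (8, 1)
  bit 1 = 1: acc = (8, 1) + (0, 0) = (8, 10)

3P = (8, 10)


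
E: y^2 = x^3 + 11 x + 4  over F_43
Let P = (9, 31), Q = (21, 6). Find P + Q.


P != Q, so use the chord formula.
s = (y2 - y1) / (x2 - x1) = (18) / (12) mod 43 = 23
x3 = s^2 - x1 - x2 mod 43 = 23^2 - 9 - 21 = 26
y3 = s (x1 - x3) - y1 mod 43 = 23 * (9 - 26) - 31 = 8

P + Q = (26, 8)


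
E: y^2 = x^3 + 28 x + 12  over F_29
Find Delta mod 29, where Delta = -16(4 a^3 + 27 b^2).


4 a^3 + 27 b^2 = 4*28^3 + 27*12^2 = 87808 + 3888 = 91696
Delta = -16 * (91696) = -1467136
Delta mod 29 = 3

Delta = 3 (mod 29)


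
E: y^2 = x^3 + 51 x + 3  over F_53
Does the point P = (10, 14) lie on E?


Check whether y^2 = x^3 + 51 x + 3 (mod 53) for (x, y) = (10, 14).
LHS: y^2 = 14^2 mod 53 = 37
RHS: x^3 + 51 x + 3 = 10^3 + 51*10 + 3 mod 53 = 29
LHS != RHS

No, not on the curve


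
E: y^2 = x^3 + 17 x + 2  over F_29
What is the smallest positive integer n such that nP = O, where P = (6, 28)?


Compute successive multiples of P until we hit O:
  1P = (6, 28)
  2P = (1, 22)
  3P = (13, 10)
  4P = (3, 14)
  5P = (16, 22)
  6P = (12, 22)
  7P = (12, 7)
  8P = (16, 7)
  ... (continuing to 13P)
  13P = O

ord(P) = 13


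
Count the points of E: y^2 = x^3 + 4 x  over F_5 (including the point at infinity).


For each x in F_5, count y with y^2 = x^3 + 4 x + 0 mod 5:
  x = 0: RHS = 0, y in [0]  -> 1 point(s)
  x = 1: RHS = 0, y in [0]  -> 1 point(s)
  x = 2: RHS = 1, y in [1, 4]  -> 2 point(s)
  x = 3: RHS = 4, y in [2, 3]  -> 2 point(s)
  x = 4: RHS = 0, y in [0]  -> 1 point(s)
Affine points: 7. Add the point at infinity: total = 8.

#E(F_5) = 8


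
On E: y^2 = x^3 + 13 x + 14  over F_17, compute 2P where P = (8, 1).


k = 2 = 10_2 (binary, LSB first: 01)
Double-and-add from P = (8, 1):
  bit 0 = 0: acc unchanged = O
  bit 1 = 1: acc = O + (14, 13) = (14, 13)

2P = (14, 13)


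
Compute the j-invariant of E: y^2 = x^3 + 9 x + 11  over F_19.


Delta = -16(4 a^3 + 27 b^2) mod 19 = 5
-1728 * (4 a)^3 = -1728 * (4*9)^3 mod 19 = 11
j = 11 * 5^(-1) mod 19 = 6

j = 6 (mod 19)


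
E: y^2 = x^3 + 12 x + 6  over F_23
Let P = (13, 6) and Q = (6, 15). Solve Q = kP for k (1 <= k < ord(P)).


Enumerate multiples of P until we hit Q = (6, 15):
  1P = (13, 6)
  2P = (6, 15)
Match found at i = 2.

k = 2


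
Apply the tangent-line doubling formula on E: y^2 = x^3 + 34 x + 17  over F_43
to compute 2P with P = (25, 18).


Doubling: s = (3 x1^2 + a) / (2 y1)
s = (3*25^2 + 34) / (2*18) mod 43 = 16
x3 = s^2 - 2 x1 mod 43 = 16^2 - 2*25 = 34
y3 = s (x1 - x3) - y1 mod 43 = 16 * (25 - 34) - 18 = 10

2P = (34, 10)


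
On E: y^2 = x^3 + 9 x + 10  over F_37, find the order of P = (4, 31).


Compute successive multiples of P until we hit O:
  1P = (4, 31)
  2P = (3, 29)
  3P = (34, 20)
  4P = (6, 24)
  5P = (30, 23)
  6P = (2, 31)
  7P = (31, 6)
  8P = (36, 0)
  ... (continuing to 16P)
  16P = O

ord(P) = 16


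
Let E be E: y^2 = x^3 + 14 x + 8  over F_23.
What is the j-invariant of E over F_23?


Delta = -16(4 a^3 + 27 b^2) mod 23 = 10
-1728 * (4 a)^3 = -1728 * (4*14)^3 mod 23 = 13
j = 13 * 10^(-1) mod 23 = 22

j = 22 (mod 23)


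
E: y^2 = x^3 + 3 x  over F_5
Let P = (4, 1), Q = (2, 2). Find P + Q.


P != Q, so use the chord formula.
s = (y2 - y1) / (x2 - x1) = (1) / (3) mod 5 = 2
x3 = s^2 - x1 - x2 mod 5 = 2^2 - 4 - 2 = 3
y3 = s (x1 - x3) - y1 mod 5 = 2 * (4 - 3) - 1 = 1

P + Q = (3, 1)


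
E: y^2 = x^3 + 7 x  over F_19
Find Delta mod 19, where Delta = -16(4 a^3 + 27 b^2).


4 a^3 + 27 b^2 = 4*7^3 + 27*0^2 = 1372 + 0 = 1372
Delta = -16 * (1372) = -21952
Delta mod 19 = 12

Delta = 12 (mod 19)


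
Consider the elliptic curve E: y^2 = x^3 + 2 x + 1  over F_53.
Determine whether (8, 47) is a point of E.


Check whether y^2 = x^3 + 2 x + 1 (mod 53) for (x, y) = (8, 47).
LHS: y^2 = 47^2 mod 53 = 36
RHS: x^3 + 2 x + 1 = 8^3 + 2*8 + 1 mod 53 = 52
LHS != RHS

No, not on the curve


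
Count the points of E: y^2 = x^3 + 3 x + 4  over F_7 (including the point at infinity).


For each x in F_7, count y with y^2 = x^3 + 3 x + 4 mod 7:
  x = 0: RHS = 4, y in [2, 5]  -> 2 point(s)
  x = 1: RHS = 1, y in [1, 6]  -> 2 point(s)
  x = 2: RHS = 4, y in [2, 5]  -> 2 point(s)
  x = 5: RHS = 4, y in [2, 5]  -> 2 point(s)
  x = 6: RHS = 0, y in [0]  -> 1 point(s)
Affine points: 9. Add the point at infinity: total = 10.

#E(F_7) = 10


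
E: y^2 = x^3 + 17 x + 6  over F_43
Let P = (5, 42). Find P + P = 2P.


Doubling: s = (3 x1^2 + a) / (2 y1)
s = (3*5^2 + 17) / (2*42) mod 43 = 40
x3 = s^2 - 2 x1 mod 43 = 40^2 - 2*5 = 42
y3 = s (x1 - x3) - y1 mod 43 = 40 * (5 - 42) - 42 = 26

2P = (42, 26)


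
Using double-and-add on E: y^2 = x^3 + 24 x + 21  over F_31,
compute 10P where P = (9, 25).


k = 10 = 1010_2 (binary, LSB first: 0101)
Double-and-add from P = (9, 25):
  bit 0 = 0: acc unchanged = O
  bit 1 = 1: acc = O + (14, 1) = (14, 1)
  bit 2 = 0: acc unchanged = (14, 1)
  bit 3 = 1: acc = (14, 1) + (13, 22) = (11, 29)

10P = (11, 29)


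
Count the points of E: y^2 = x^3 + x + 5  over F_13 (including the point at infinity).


For each x in F_13, count y with y^2 = x^3 + 1 x + 5 mod 13:
  x = 3: RHS = 9, y in [3, 10]  -> 2 point(s)
  x = 7: RHS = 4, y in [2, 11]  -> 2 point(s)
  x = 10: RHS = 1, y in [1, 12]  -> 2 point(s)
  x = 12: RHS = 3, y in [4, 9]  -> 2 point(s)
Affine points: 8. Add the point at infinity: total = 9.

#E(F_13) = 9


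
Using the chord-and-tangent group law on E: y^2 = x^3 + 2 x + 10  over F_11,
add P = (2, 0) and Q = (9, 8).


P != Q, so use the chord formula.
s = (y2 - y1) / (x2 - x1) = (8) / (7) mod 11 = 9
x3 = s^2 - x1 - x2 mod 11 = 9^2 - 2 - 9 = 4
y3 = s (x1 - x3) - y1 mod 11 = 9 * (2 - 4) - 0 = 4

P + Q = (4, 4)


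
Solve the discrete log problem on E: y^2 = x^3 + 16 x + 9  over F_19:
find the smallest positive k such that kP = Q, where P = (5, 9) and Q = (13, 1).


Enumerate multiples of P until we hit Q = (13, 1):
  1P = (5, 9)
  2P = (6, 6)
  3P = (17, 8)
  4P = (4, 2)
  5P = (2, 12)
  6P = (13, 18)
  7P = (18, 12)
  8P = (1, 8)
  9P = (0, 16)
  10P = (0, 3)
  11P = (1, 11)
  12P = (18, 7)
  13P = (13, 1)
Match found at i = 13.

k = 13


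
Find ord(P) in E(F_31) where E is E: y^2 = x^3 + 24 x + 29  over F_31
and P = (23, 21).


Compute successive multiples of P until we hit O:
  1P = (23, 21)
  2P = (26, 30)
  3P = (22, 13)
  4P = (19, 11)
  5P = (3, 29)
  6P = (25, 17)
  7P = (18, 0)
  8P = (25, 14)
  ... (continuing to 14P)
  14P = O

ord(P) = 14


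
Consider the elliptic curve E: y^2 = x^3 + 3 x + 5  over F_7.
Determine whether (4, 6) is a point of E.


Check whether y^2 = x^3 + 3 x + 5 (mod 7) for (x, y) = (4, 6).
LHS: y^2 = 6^2 mod 7 = 1
RHS: x^3 + 3 x + 5 = 4^3 + 3*4 + 5 mod 7 = 4
LHS != RHS

No, not on the curve


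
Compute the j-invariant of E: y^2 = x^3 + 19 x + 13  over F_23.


Delta = -16(4 a^3 + 27 b^2) mod 23 = 19
-1728 * (4 a)^3 = -1728 * (4*19)^3 mod 23 = 6
j = 6 * 19^(-1) mod 23 = 10

j = 10 (mod 23)


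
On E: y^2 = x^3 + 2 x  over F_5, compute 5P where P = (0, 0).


k = 5 = 101_2 (binary, LSB first: 101)
Double-and-add from P = (0, 0):
  bit 0 = 1: acc = O + (0, 0) = (0, 0)
  bit 1 = 0: acc unchanged = (0, 0)
  bit 2 = 1: acc = (0, 0) + O = (0, 0)

5P = (0, 0)


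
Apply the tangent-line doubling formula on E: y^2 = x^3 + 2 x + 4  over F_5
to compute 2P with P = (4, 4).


Doubling: s = (3 x1^2 + a) / (2 y1)
s = (3*4^2 + 2) / (2*4) mod 5 = 0
x3 = s^2 - 2 x1 mod 5 = 0^2 - 2*4 = 2
y3 = s (x1 - x3) - y1 mod 5 = 0 * (4 - 2) - 4 = 1

2P = (2, 1)


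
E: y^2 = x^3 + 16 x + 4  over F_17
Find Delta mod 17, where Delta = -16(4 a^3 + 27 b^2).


4 a^3 + 27 b^2 = 4*16^3 + 27*4^2 = 16384 + 432 = 16816
Delta = -16 * (16816) = -269056
Delta mod 17 = 3

Delta = 3 (mod 17)


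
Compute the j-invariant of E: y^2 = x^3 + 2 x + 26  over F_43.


Delta = -16(4 a^3 + 27 b^2) mod 43 = 28
-1728 * (4 a)^3 = -1728 * (4*2)^3 mod 43 = 32
j = 32 * 28^(-1) mod 43 = 38

j = 38 (mod 43)


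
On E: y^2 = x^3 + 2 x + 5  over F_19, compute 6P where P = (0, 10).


k = 6 = 110_2 (binary, LSB first: 011)
Double-and-add from P = (0, 10):
  bit 0 = 0: acc unchanged = O
  bit 1 = 1: acc = O + (4, 1) = (4, 1)
  bit 2 = 1: acc = (4, 1) + (9, 7) = (12, 16)

6P = (12, 16)


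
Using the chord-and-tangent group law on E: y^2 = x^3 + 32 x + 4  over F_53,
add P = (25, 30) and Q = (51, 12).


P != Q, so use the chord formula.
s = (y2 - y1) / (x2 - x1) = (35) / (26) mod 53 = 36
x3 = s^2 - x1 - x2 mod 53 = 36^2 - 25 - 51 = 1
y3 = s (x1 - x3) - y1 mod 53 = 36 * (25 - 1) - 30 = 39

P + Q = (1, 39)


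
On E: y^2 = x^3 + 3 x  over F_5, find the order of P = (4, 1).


Compute successive multiples of P until we hit O:
  1P = (4, 1)
  2P = (1, 3)
  3P = (1, 2)
  4P = (4, 4)
  5P = O

ord(P) = 5


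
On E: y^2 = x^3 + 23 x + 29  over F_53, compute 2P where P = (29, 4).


Doubling: s = (3 x1^2 + a) / (2 y1)
s = (3*29^2 + 23) / (2*4) mod 53 = 40
x3 = s^2 - 2 x1 mod 53 = 40^2 - 2*29 = 5
y3 = s (x1 - x3) - y1 mod 53 = 40 * (29 - 5) - 4 = 2

2P = (5, 2)


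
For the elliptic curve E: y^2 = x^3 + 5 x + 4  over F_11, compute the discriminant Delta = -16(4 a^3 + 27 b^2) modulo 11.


4 a^3 + 27 b^2 = 4*5^3 + 27*4^2 = 500 + 432 = 932
Delta = -16 * (932) = -14912
Delta mod 11 = 4

Delta = 4 (mod 11)


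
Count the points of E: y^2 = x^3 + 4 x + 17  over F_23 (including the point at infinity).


For each x in F_23, count y with y^2 = x^3 + 4 x + 17 mod 23:
  x = 5: RHS = 1, y in [1, 22]  -> 2 point(s)
  x = 6: RHS = 4, y in [2, 21]  -> 2 point(s)
  x = 8: RHS = 9, y in [3, 20]  -> 2 point(s)
  x = 9: RHS = 0, y in [0]  -> 1 point(s)
  x = 11: RHS = 12, y in [9, 14]  -> 2 point(s)
  x = 13: RHS = 12, y in [9, 14]  -> 2 point(s)
  x = 15: RHS = 2, y in [5, 18]  -> 2 point(s)
  x = 19: RHS = 6, y in [11, 12]  -> 2 point(s)
  x = 20: RHS = 1, y in [1, 22]  -> 2 point(s)
  x = 21: RHS = 1, y in [1, 22]  -> 2 point(s)
  x = 22: RHS = 12, y in [9, 14]  -> 2 point(s)
Affine points: 21. Add the point at infinity: total = 22.

#E(F_23) = 22


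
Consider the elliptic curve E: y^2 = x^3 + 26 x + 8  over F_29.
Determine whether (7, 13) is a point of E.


Check whether y^2 = x^3 + 26 x + 8 (mod 29) for (x, y) = (7, 13).
LHS: y^2 = 13^2 mod 29 = 24
RHS: x^3 + 26 x + 8 = 7^3 + 26*7 + 8 mod 29 = 11
LHS != RHS

No, not on the curve


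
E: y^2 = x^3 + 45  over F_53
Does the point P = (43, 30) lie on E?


Check whether y^2 = x^3 + 0 x + 45 (mod 53) for (x, y) = (43, 30).
LHS: y^2 = 30^2 mod 53 = 52
RHS: x^3 + 0 x + 45 = 43^3 + 0*43 + 45 mod 53 = 52
LHS = RHS

Yes, on the curve


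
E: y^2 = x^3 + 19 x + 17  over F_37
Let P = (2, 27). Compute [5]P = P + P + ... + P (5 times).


k = 5 = 101_2 (binary, LSB first: 101)
Double-and-add from P = (2, 27):
  bit 0 = 1: acc = O + (2, 27) = (2, 27)
  bit 1 = 0: acc unchanged = (2, 27)
  bit 2 = 1: acc = (2, 27) + (4, 34) = (34, 9)

5P = (34, 9)


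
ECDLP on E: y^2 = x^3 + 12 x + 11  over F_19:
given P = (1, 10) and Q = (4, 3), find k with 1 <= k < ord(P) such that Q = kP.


Enumerate multiples of P until we hit Q = (4, 3):
  1P = (1, 10)
  2P = (14, 4)
  3P = (5, 5)
  4P = (11, 12)
  5P = (4, 16)
  6P = (18, 13)
  7P = (7, 18)
  8P = (17, 13)
  9P = (2, 10)
  10P = (16, 9)
  11P = (8, 12)
  12P = (0, 12)
  13P = (3, 13)
  14P = (3, 6)
  15P = (0, 7)
  16P = (8, 7)
  17P = (16, 10)
  18P = (2, 9)
  19P = (17, 6)
  20P = (7, 1)
  21P = (18, 6)
  22P = (4, 3)
Match found at i = 22.

k = 22


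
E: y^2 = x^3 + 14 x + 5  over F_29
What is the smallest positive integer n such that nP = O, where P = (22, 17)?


Compute successive multiples of P until we hit O:
  1P = (22, 17)
  2P = (8, 22)
  3P = (12, 25)
  4P = (20, 22)
  5P = (15, 9)
  6P = (1, 7)
  7P = (13, 8)
  8P = (24, 10)
  ... (continuing to 39P)
  39P = O

ord(P) = 39


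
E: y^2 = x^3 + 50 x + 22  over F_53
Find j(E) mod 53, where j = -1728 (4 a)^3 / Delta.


Delta = -16(4 a^3 + 27 b^2) mod 53 = 29
-1728 * (4 a)^3 = -1728 * (4*50)^3 mod 53 = 17
j = 17 * 29^(-1) mod 53 = 28

j = 28 (mod 53)


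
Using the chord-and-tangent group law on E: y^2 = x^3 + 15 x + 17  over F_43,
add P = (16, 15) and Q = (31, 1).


P != Q, so use the chord formula.
s = (y2 - y1) / (x2 - x1) = (29) / (15) mod 43 = 22
x3 = s^2 - x1 - x2 mod 43 = 22^2 - 16 - 31 = 7
y3 = s (x1 - x3) - y1 mod 43 = 22 * (16 - 7) - 15 = 11

P + Q = (7, 11)


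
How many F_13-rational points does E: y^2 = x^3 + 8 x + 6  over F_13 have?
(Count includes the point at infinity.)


For each x in F_13, count y with y^2 = x^3 + 8 x + 6 mod 13:
  x = 2: RHS = 4, y in [2, 11]  -> 2 point(s)
  x = 6: RHS = 10, y in [6, 7]  -> 2 point(s)
  x = 8: RHS = 10, y in [6, 7]  -> 2 point(s)
  x = 9: RHS = 1, y in [1, 12]  -> 2 point(s)
  x = 12: RHS = 10, y in [6, 7]  -> 2 point(s)
Affine points: 10. Add the point at infinity: total = 11.

#E(F_13) = 11


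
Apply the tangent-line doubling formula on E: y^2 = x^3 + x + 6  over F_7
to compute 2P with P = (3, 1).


Doubling: s = (3 x1^2 + a) / (2 y1)
s = (3*3^2 + 1) / (2*1) mod 7 = 0
x3 = s^2 - 2 x1 mod 7 = 0^2 - 2*3 = 1
y3 = s (x1 - x3) - y1 mod 7 = 0 * (3 - 1) - 1 = 6

2P = (1, 6)


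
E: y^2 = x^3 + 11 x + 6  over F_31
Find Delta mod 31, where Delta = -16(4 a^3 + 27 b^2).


4 a^3 + 27 b^2 = 4*11^3 + 27*6^2 = 5324 + 972 = 6296
Delta = -16 * (6296) = -100736
Delta mod 31 = 14

Delta = 14 (mod 31)


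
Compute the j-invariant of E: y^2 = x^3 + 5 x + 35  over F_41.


Delta = -16(4 a^3 + 27 b^2) mod 41 = 23
-1728 * (4 a)^3 = -1728 * (4*5)^3 mod 41 = 11
j = 11 * 23^(-1) mod 41 = 29

j = 29 (mod 41)


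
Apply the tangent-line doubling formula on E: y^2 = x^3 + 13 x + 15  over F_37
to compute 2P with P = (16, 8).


Doubling: s = (3 x1^2 + a) / (2 y1)
s = (3*16^2 + 13) / (2*8) mod 37 = 28
x3 = s^2 - 2 x1 mod 37 = 28^2 - 2*16 = 12
y3 = s (x1 - x3) - y1 mod 37 = 28 * (16 - 12) - 8 = 30

2P = (12, 30)


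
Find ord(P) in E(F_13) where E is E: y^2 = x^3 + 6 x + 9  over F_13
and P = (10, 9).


Compute successive multiples of P until we hit O:
  1P = (10, 9)
  2P = (9, 8)
  3P = (8, 6)
  4P = (7, 2)
  5P = (0, 10)
  6P = (6, 1)
  7P = (1, 9)
  8P = (2, 4)
  ... (continuing to 17P)
  17P = O

ord(P) = 17


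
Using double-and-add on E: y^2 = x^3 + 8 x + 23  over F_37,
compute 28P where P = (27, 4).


k = 28 = 11100_2 (binary, LSB first: 00111)
Double-and-add from P = (27, 4):
  bit 0 = 0: acc unchanged = O
  bit 1 = 0: acc unchanged = O
  bit 2 = 1: acc = O + (12, 21) = (12, 21)
  bit 3 = 1: acc = (12, 21) + (24, 33) = (2, 26)
  bit 4 = 1: acc = (2, 26) + (14, 17) = (10, 17)

28P = (10, 17)


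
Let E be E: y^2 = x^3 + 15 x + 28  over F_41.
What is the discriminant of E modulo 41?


4 a^3 + 27 b^2 = 4*15^3 + 27*28^2 = 13500 + 21168 = 34668
Delta = -16 * (34668) = -554688
Delta mod 41 = 1

Delta = 1 (mod 41)


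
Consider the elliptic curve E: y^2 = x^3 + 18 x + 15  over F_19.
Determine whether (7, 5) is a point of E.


Check whether y^2 = x^3 + 18 x + 15 (mod 19) for (x, y) = (7, 5).
LHS: y^2 = 5^2 mod 19 = 6
RHS: x^3 + 18 x + 15 = 7^3 + 18*7 + 15 mod 19 = 9
LHS != RHS

No, not on the curve


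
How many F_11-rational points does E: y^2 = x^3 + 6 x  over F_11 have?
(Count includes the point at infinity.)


For each x in F_11, count y with y^2 = x^3 + 6 x + 0 mod 11:
  x = 0: RHS = 0, y in [0]  -> 1 point(s)
  x = 2: RHS = 9, y in [3, 8]  -> 2 point(s)
  x = 3: RHS = 1, y in [1, 10]  -> 2 point(s)
  x = 4: RHS = 0, y in [0]  -> 1 point(s)
  x = 5: RHS = 1, y in [1, 10]  -> 2 point(s)
  x = 7: RHS = 0, y in [0]  -> 1 point(s)
  x = 10: RHS = 4, y in [2, 9]  -> 2 point(s)
Affine points: 11. Add the point at infinity: total = 12.

#E(F_11) = 12


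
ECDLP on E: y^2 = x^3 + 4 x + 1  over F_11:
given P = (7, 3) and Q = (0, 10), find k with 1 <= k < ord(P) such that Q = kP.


Enumerate multiples of P until we hit Q = (0, 10):
  1P = (7, 3)
  2P = (0, 10)
Match found at i = 2.

k = 2


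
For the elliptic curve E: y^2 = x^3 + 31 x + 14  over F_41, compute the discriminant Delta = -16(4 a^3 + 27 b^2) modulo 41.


4 a^3 + 27 b^2 = 4*31^3 + 27*14^2 = 119164 + 5292 = 124456
Delta = -16 * (124456) = -1991296
Delta mod 41 = 33

Delta = 33 (mod 41)


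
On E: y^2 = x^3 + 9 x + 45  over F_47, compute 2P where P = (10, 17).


Doubling: s = (3 x1^2 + a) / (2 y1)
s = (3*10^2 + 9) / (2*17) mod 47 = 16
x3 = s^2 - 2 x1 mod 47 = 16^2 - 2*10 = 1
y3 = s (x1 - x3) - y1 mod 47 = 16 * (10 - 1) - 17 = 33

2P = (1, 33)


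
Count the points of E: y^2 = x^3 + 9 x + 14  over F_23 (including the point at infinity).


For each x in F_23, count y with y^2 = x^3 + 9 x + 14 mod 23:
  x = 1: RHS = 1, y in [1, 22]  -> 2 point(s)
  x = 5: RHS = 0, y in [0]  -> 1 point(s)
  x = 6: RHS = 8, y in [10, 13]  -> 2 point(s)
  x = 7: RHS = 6, y in [11, 12]  -> 2 point(s)
  x = 8: RHS = 0, y in [0]  -> 1 point(s)
  x = 10: RHS = 0, y in [0]  -> 1 point(s)
  x = 11: RHS = 18, y in [8, 15]  -> 2 point(s)
  x = 14: RHS = 9, y in [3, 20]  -> 2 point(s)
  x = 19: RHS = 6, y in [11, 12]  -> 2 point(s)
  x = 20: RHS = 6, y in [11, 12]  -> 2 point(s)
  x = 22: RHS = 4, y in [2, 21]  -> 2 point(s)
Affine points: 19. Add the point at infinity: total = 20.

#E(F_23) = 20


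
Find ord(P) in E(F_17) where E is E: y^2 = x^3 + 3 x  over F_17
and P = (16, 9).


Compute successive multiples of P until we hit O:
  1P = (16, 9)
  2P = (4, 12)
  3P = (13, 3)
  4P = (9, 5)
  5P = (1, 2)
  6P = (8, 14)
  7P = (8, 3)
  8P = (1, 15)
  ... (continuing to 13P)
  13P = O

ord(P) = 13


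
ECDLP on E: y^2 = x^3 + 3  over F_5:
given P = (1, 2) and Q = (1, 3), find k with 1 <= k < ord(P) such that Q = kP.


Enumerate multiples of P until we hit Q = (1, 3):
  1P = (1, 2)
  2P = (2, 1)
  3P = (3, 0)
  4P = (2, 4)
  5P = (1, 3)
Match found at i = 5.

k = 5


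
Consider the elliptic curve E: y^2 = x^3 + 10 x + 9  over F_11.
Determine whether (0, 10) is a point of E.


Check whether y^2 = x^3 + 10 x + 9 (mod 11) for (x, y) = (0, 10).
LHS: y^2 = 10^2 mod 11 = 1
RHS: x^3 + 10 x + 9 = 0^3 + 10*0 + 9 mod 11 = 9
LHS != RHS

No, not on the curve


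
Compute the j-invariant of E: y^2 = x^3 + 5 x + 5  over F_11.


Delta = -16(4 a^3 + 27 b^2) mod 11 = 10
-1728 * (4 a)^3 = -1728 * (4*5)^3 mod 11 = 8
j = 8 * 10^(-1) mod 11 = 3

j = 3 (mod 11)


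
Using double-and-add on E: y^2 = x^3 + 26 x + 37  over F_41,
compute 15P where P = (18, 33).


k = 15 = 1111_2 (binary, LSB first: 1111)
Double-and-add from P = (18, 33):
  bit 0 = 1: acc = O + (18, 33) = (18, 33)
  bit 1 = 1: acc = (18, 33) + (0, 23) = (39, 10)
  bit 2 = 1: acc = (39, 10) + (9, 4) = (16, 11)
  bit 3 = 1: acc = (16, 11) + (5, 28) = (19, 16)

15P = (19, 16)


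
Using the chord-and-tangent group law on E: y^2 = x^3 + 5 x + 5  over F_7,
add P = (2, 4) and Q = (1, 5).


P != Q, so use the chord formula.
s = (y2 - y1) / (x2 - x1) = (1) / (6) mod 7 = 6
x3 = s^2 - x1 - x2 mod 7 = 6^2 - 2 - 1 = 5
y3 = s (x1 - x3) - y1 mod 7 = 6 * (2 - 5) - 4 = 6

P + Q = (5, 6)


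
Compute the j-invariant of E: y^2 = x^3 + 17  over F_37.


Delta = -16(4 a^3 + 27 b^2) mod 37 = 27
-1728 * (4 a)^3 = -1728 * (4*0)^3 mod 37 = 0
j = 0 * 27^(-1) mod 37 = 0

j = 0 (mod 37)


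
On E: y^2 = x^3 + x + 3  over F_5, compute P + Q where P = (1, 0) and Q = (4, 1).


P != Q, so use the chord formula.
s = (y2 - y1) / (x2 - x1) = (1) / (3) mod 5 = 2
x3 = s^2 - x1 - x2 mod 5 = 2^2 - 1 - 4 = 4
y3 = s (x1 - x3) - y1 mod 5 = 2 * (1 - 4) - 0 = 4

P + Q = (4, 4)


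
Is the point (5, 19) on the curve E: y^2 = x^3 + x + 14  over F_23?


Check whether y^2 = x^3 + 1 x + 14 (mod 23) for (x, y) = (5, 19).
LHS: y^2 = 19^2 mod 23 = 16
RHS: x^3 + 1 x + 14 = 5^3 + 1*5 + 14 mod 23 = 6
LHS != RHS

No, not on the curve


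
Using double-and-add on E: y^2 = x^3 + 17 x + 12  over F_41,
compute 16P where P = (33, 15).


k = 16 = 10000_2 (binary, LSB first: 00001)
Double-and-add from P = (33, 15):
  bit 0 = 0: acc unchanged = O
  bit 1 = 0: acc unchanged = O
  bit 2 = 0: acc unchanged = O
  bit 3 = 0: acc unchanged = O
  bit 4 = 1: acc = O + (38, 37) = (38, 37)

16P = (38, 37)


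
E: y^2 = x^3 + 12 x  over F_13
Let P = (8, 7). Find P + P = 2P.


Doubling: s = (3 x1^2 + a) / (2 y1)
s = (3*8^2 + 12) / (2*7) mod 13 = 9
x3 = s^2 - 2 x1 mod 13 = 9^2 - 2*8 = 0
y3 = s (x1 - x3) - y1 mod 13 = 9 * (8 - 0) - 7 = 0

2P = (0, 0)


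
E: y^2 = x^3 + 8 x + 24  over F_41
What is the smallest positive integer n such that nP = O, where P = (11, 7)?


Compute successive multiples of P until we hit O:
  1P = (11, 7)
  2P = (14, 16)
  3P = (25, 33)
  4P = (21, 33)
  5P = (1, 19)
  6P = (37, 16)
  7P = (36, 8)
  8P = (31, 25)
  ... (continuing to 36P)
  36P = O

ord(P) = 36


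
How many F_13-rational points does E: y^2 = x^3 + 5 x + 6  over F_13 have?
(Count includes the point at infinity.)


For each x in F_13, count y with y^2 = x^3 + 5 x + 6 mod 13:
  x = 1: RHS = 12, y in [5, 8]  -> 2 point(s)
  x = 3: RHS = 9, y in [3, 10]  -> 2 point(s)
  x = 4: RHS = 12, y in [5, 8]  -> 2 point(s)
  x = 5: RHS = 0, y in [0]  -> 1 point(s)
  x = 8: RHS = 12, y in [5, 8]  -> 2 point(s)
  x = 9: RHS = 0, y in [0]  -> 1 point(s)
  x = 10: RHS = 3, y in [4, 9]  -> 2 point(s)
  x = 11: RHS = 1, y in [1, 12]  -> 2 point(s)
  x = 12: RHS = 0, y in [0]  -> 1 point(s)
Affine points: 15. Add the point at infinity: total = 16.

#E(F_13) = 16


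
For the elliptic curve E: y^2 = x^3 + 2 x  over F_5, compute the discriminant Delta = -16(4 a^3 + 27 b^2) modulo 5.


4 a^3 + 27 b^2 = 4*2^3 + 27*0^2 = 32 + 0 = 32
Delta = -16 * (32) = -512
Delta mod 5 = 3

Delta = 3 (mod 5)


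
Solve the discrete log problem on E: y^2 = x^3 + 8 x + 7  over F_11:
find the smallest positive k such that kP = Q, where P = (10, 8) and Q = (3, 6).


Enumerate multiples of P until we hit Q = (3, 6):
  1P = (10, 8)
  2P = (2, 3)
  3P = (3, 6)
Match found at i = 3.

k = 3


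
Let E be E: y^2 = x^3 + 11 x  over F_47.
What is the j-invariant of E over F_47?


Delta = -16(4 a^3 + 27 b^2) mod 47 = 27
-1728 * (4 a)^3 = -1728 * (4*11)^3 mod 47 = 32
j = 32 * 27^(-1) mod 47 = 36

j = 36 (mod 47)


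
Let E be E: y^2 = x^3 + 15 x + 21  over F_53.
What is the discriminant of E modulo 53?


4 a^3 + 27 b^2 = 4*15^3 + 27*21^2 = 13500 + 11907 = 25407
Delta = -16 * (25407) = -406512
Delta mod 53 = 51

Delta = 51 (mod 53)


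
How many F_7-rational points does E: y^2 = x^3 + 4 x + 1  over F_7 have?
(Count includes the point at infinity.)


For each x in F_7, count y with y^2 = x^3 + 4 x + 1 mod 7:
  x = 0: RHS = 1, y in [1, 6]  -> 2 point(s)
  x = 4: RHS = 4, y in [2, 5]  -> 2 point(s)
Affine points: 4. Add the point at infinity: total = 5.

#E(F_7) = 5


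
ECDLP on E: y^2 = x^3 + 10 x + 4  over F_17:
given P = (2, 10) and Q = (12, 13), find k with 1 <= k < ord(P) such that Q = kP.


Enumerate multiples of P until we hit Q = (12, 13):
  1P = (2, 10)
  2P = (12, 13)
Match found at i = 2.

k = 2


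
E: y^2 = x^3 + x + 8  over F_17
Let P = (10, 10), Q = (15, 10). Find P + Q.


P != Q, so use the chord formula.
s = (y2 - y1) / (x2 - x1) = (0) / (5) mod 17 = 0
x3 = s^2 - x1 - x2 mod 17 = 0^2 - 10 - 15 = 9
y3 = s (x1 - x3) - y1 mod 17 = 0 * (10 - 9) - 10 = 7

P + Q = (9, 7)


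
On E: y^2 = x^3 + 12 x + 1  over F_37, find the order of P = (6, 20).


Compute successive multiples of P until we hit O:
  1P = (6, 20)
  2P = (34, 7)
  3P = (0, 1)
  4P = (3, 8)
  5P = (7, 13)
  6P = (36, 5)
  7P = (23, 7)
  8P = (5, 1)
  ... (continuing to 23P)
  23P = O

ord(P) = 23


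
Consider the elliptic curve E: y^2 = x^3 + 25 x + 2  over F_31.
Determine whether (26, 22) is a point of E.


Check whether y^2 = x^3 + 25 x + 2 (mod 31) for (x, y) = (26, 22).
LHS: y^2 = 22^2 mod 31 = 19
RHS: x^3 + 25 x + 2 = 26^3 + 25*26 + 2 mod 31 = 0
LHS != RHS

No, not on the curve


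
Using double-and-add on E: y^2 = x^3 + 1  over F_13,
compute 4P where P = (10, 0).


k = 4 = 100_2 (binary, LSB first: 001)
Double-and-add from P = (10, 0):
  bit 0 = 0: acc unchanged = O
  bit 1 = 0: acc unchanged = O
  bit 2 = 1: acc = O + O = O

4P = O


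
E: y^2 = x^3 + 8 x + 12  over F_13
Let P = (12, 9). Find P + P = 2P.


Doubling: s = (3 x1^2 + a) / (2 y1)
s = (3*12^2 + 8) / (2*9) mod 13 = 10
x3 = s^2 - 2 x1 mod 13 = 10^2 - 2*12 = 11
y3 = s (x1 - x3) - y1 mod 13 = 10 * (12 - 11) - 9 = 1

2P = (11, 1)


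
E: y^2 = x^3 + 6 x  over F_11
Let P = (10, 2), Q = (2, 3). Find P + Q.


P != Q, so use the chord formula.
s = (y2 - y1) / (x2 - x1) = (1) / (3) mod 11 = 4
x3 = s^2 - x1 - x2 mod 11 = 4^2 - 10 - 2 = 4
y3 = s (x1 - x3) - y1 mod 11 = 4 * (10 - 4) - 2 = 0

P + Q = (4, 0)


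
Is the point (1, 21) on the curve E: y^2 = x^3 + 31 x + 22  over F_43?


Check whether y^2 = x^3 + 31 x + 22 (mod 43) for (x, y) = (1, 21).
LHS: y^2 = 21^2 mod 43 = 11
RHS: x^3 + 31 x + 22 = 1^3 + 31*1 + 22 mod 43 = 11
LHS = RHS

Yes, on the curve


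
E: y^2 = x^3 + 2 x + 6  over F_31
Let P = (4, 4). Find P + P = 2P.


Doubling: s = (3 x1^2 + a) / (2 y1)
s = (3*4^2 + 2) / (2*4) mod 31 = 14
x3 = s^2 - 2 x1 mod 31 = 14^2 - 2*4 = 2
y3 = s (x1 - x3) - y1 mod 31 = 14 * (4 - 2) - 4 = 24

2P = (2, 24)


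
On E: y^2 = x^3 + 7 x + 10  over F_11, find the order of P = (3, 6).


Compute successive multiples of P until we hit O:
  1P = (3, 6)
  2P = (6, 2)
  3P = (5, 4)
  4P = (4, 6)
  5P = (4, 5)
  6P = (5, 7)
  7P = (6, 9)
  8P = (3, 5)
  ... (continuing to 9P)
  9P = O

ord(P) = 9


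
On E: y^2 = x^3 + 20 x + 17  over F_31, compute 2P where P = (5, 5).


k = 2 = 10_2 (binary, LSB first: 01)
Double-and-add from P = (5, 5):
  bit 0 = 0: acc unchanged = O
  bit 1 = 1: acc = O + (26, 28) = (26, 28)

2P = (26, 28)


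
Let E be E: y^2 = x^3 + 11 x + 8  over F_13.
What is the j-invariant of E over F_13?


Delta = -16(4 a^3 + 27 b^2) mod 13 = 8
-1728 * (4 a)^3 = -1728 * (4*11)^3 mod 13 = 8
j = 8 * 8^(-1) mod 13 = 1

j = 1 (mod 13)


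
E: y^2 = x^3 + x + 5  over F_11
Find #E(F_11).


For each x in F_11, count y with y^2 = x^3 + 1 x + 5 mod 11:
  x = 0: RHS = 5, y in [4, 7]  -> 2 point(s)
  x = 2: RHS = 4, y in [2, 9]  -> 2 point(s)
  x = 5: RHS = 3, y in [5, 6]  -> 2 point(s)
  x = 7: RHS = 3, y in [5, 6]  -> 2 point(s)
  x = 10: RHS = 3, y in [5, 6]  -> 2 point(s)
Affine points: 10. Add the point at infinity: total = 11.

#E(F_11) = 11


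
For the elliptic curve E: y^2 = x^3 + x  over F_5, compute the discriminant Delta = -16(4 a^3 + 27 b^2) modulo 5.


4 a^3 + 27 b^2 = 4*1^3 + 27*0^2 = 4 + 0 = 4
Delta = -16 * (4) = -64
Delta mod 5 = 1

Delta = 1 (mod 5)


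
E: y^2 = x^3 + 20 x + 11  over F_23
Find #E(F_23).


For each x in F_23, count y with y^2 = x^3 + 20 x + 11 mod 23:
  x = 1: RHS = 9, y in [3, 20]  -> 2 point(s)
  x = 2: RHS = 13, y in [6, 17]  -> 2 point(s)
  x = 3: RHS = 6, y in [11, 12]  -> 2 point(s)
  x = 5: RHS = 6, y in [11, 12]  -> 2 point(s)
  x = 6: RHS = 2, y in [5, 18]  -> 2 point(s)
  x = 8: RHS = 16, y in [4, 19]  -> 2 point(s)
  x = 9: RHS = 0, y in [0]  -> 1 point(s)
  x = 12: RHS = 1, y in [1, 22]  -> 2 point(s)
  x = 15: RHS = 6, y in [11, 12]  -> 2 point(s)
  x = 18: RHS = 16, y in [4, 19]  -> 2 point(s)
  x = 20: RHS = 16, y in [4, 19]  -> 2 point(s)
  x = 21: RHS = 9, y in [3, 20]  -> 2 point(s)
  x = 22: RHS = 13, y in [6, 17]  -> 2 point(s)
Affine points: 25. Add the point at infinity: total = 26.

#E(F_23) = 26


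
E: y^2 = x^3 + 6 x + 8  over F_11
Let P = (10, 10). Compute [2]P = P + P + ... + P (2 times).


k = 2 = 10_2 (binary, LSB first: 01)
Double-and-add from P = (10, 10):
  bit 0 = 0: acc unchanged = O
  bit 1 = 1: acc = O + (3, 8) = (3, 8)

2P = (3, 8)


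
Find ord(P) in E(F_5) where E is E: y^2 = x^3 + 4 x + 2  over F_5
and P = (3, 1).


Compute successive multiples of P until we hit O:
  1P = (3, 1)
  2P = (3, 4)
  3P = O

ord(P) = 3


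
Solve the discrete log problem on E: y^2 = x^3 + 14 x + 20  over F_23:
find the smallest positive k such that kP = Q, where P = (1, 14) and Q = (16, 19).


Enumerate multiples of P until we hit Q = (16, 19):
  1P = (1, 14)
  2P = (16, 4)
  3P = (9, 22)
  4P = (14, 19)
  5P = (14, 4)
  6P = (9, 1)
  7P = (16, 19)
Match found at i = 7.

k = 7


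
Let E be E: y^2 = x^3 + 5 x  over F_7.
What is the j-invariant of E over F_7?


Delta = -16(4 a^3 + 27 b^2) mod 7 = 1
-1728 * (4 a)^3 = -1728 * (4*5)^3 mod 7 = 6
j = 6 * 1^(-1) mod 7 = 6

j = 6 (mod 7)


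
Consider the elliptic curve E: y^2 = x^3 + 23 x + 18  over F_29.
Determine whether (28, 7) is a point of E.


Check whether y^2 = x^3 + 23 x + 18 (mod 29) for (x, y) = (28, 7).
LHS: y^2 = 7^2 mod 29 = 20
RHS: x^3 + 23 x + 18 = 28^3 + 23*28 + 18 mod 29 = 23
LHS != RHS

No, not on the curve


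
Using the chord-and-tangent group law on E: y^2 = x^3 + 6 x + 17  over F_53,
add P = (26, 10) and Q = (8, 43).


P != Q, so use the chord formula.
s = (y2 - y1) / (x2 - x1) = (33) / (35) mod 53 = 7
x3 = s^2 - x1 - x2 mod 53 = 7^2 - 26 - 8 = 15
y3 = s (x1 - x3) - y1 mod 53 = 7 * (26 - 15) - 10 = 14

P + Q = (15, 14)


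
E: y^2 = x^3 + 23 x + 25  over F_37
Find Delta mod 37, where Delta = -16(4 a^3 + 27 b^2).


4 a^3 + 27 b^2 = 4*23^3 + 27*25^2 = 48668 + 16875 = 65543
Delta = -16 * (65543) = -1048688
Delta mod 37 = 3

Delta = 3 (mod 37)


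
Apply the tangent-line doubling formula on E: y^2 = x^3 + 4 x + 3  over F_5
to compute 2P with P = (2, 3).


Doubling: s = (3 x1^2 + a) / (2 y1)
s = (3*2^2 + 4) / (2*3) mod 5 = 1
x3 = s^2 - 2 x1 mod 5 = 1^2 - 2*2 = 2
y3 = s (x1 - x3) - y1 mod 5 = 1 * (2 - 2) - 3 = 2

2P = (2, 2)


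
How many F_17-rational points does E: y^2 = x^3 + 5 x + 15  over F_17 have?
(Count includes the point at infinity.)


For each x in F_17, count y with y^2 = x^3 + 5 x + 15 mod 17:
  x = 0: RHS = 15, y in [7, 10]  -> 2 point(s)
  x = 1: RHS = 4, y in [2, 15]  -> 2 point(s)
  x = 2: RHS = 16, y in [4, 13]  -> 2 point(s)
  x = 7: RHS = 2, y in [6, 11]  -> 2 point(s)
  x = 12: RHS = 1, y in [1, 16]  -> 2 point(s)
  x = 13: RHS = 16, y in [4, 13]  -> 2 point(s)
  x = 16: RHS = 9, y in [3, 14]  -> 2 point(s)
Affine points: 14. Add the point at infinity: total = 15.

#E(F_17) = 15


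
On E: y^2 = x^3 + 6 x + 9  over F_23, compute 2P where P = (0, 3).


Doubling: s = (3 x1^2 + a) / (2 y1)
s = (3*0^2 + 6) / (2*3) mod 23 = 1
x3 = s^2 - 2 x1 mod 23 = 1^2 - 2*0 = 1
y3 = s (x1 - x3) - y1 mod 23 = 1 * (0 - 1) - 3 = 19

2P = (1, 19)


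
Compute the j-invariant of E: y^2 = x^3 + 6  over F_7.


Delta = -16(4 a^3 + 27 b^2) mod 7 = 2
-1728 * (4 a)^3 = -1728 * (4*0)^3 mod 7 = 0
j = 0 * 2^(-1) mod 7 = 0

j = 0 (mod 7)


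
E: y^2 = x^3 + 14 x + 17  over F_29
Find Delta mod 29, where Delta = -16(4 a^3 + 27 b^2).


4 a^3 + 27 b^2 = 4*14^3 + 27*17^2 = 10976 + 7803 = 18779
Delta = -16 * (18779) = -300464
Delta mod 29 = 5

Delta = 5 (mod 29)


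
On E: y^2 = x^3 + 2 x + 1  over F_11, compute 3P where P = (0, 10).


k = 3 = 11_2 (binary, LSB first: 11)
Double-and-add from P = (0, 10):
  bit 0 = 1: acc = O + (0, 10) = (0, 10)
  bit 1 = 1: acc = (0, 10) + (1, 2) = (8, 10)

3P = (8, 10)


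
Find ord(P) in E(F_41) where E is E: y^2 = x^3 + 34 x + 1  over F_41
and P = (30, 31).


Compute successive multiples of P until we hit O:
  1P = (30, 31)
  2P = (1, 35)
  3P = (1, 6)
  4P = (30, 10)
  5P = O

ord(P) = 5


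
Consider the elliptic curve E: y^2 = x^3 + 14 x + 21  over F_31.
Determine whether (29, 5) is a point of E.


Check whether y^2 = x^3 + 14 x + 21 (mod 31) for (x, y) = (29, 5).
LHS: y^2 = 5^2 mod 31 = 25
RHS: x^3 + 14 x + 21 = 29^3 + 14*29 + 21 mod 31 = 16
LHS != RHS

No, not on the curve


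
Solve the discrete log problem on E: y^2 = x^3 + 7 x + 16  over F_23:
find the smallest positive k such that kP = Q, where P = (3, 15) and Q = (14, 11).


Enumerate multiples of P until we hit Q = (14, 11):
  1P = (3, 15)
  2P = (19, 19)
  3P = (14, 11)
Match found at i = 3.

k = 3


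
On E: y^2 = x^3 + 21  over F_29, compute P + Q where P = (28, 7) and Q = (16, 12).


P != Q, so use the chord formula.
s = (y2 - y1) / (x2 - x1) = (5) / (17) mod 29 = 2
x3 = s^2 - x1 - x2 mod 29 = 2^2 - 28 - 16 = 18
y3 = s (x1 - x3) - y1 mod 29 = 2 * (28 - 18) - 7 = 13

P + Q = (18, 13)


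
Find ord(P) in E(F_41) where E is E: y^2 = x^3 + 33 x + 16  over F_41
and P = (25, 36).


Compute successive multiples of P until we hit O:
  1P = (25, 36)
  2P = (27, 34)
  3P = (31, 11)
  4P = (24, 35)
  5P = (34, 37)
  6P = (22, 19)
  7P = (17, 23)
  8P = (1, 3)
  ... (continuing to 21P)
  21P = O

ord(P) = 21


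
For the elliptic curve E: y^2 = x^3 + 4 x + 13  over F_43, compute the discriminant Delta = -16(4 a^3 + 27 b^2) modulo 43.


4 a^3 + 27 b^2 = 4*4^3 + 27*13^2 = 256 + 4563 = 4819
Delta = -16 * (4819) = -77104
Delta mod 43 = 38

Delta = 38 (mod 43)


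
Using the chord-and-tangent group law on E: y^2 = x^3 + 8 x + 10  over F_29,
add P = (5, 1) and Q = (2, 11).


P != Q, so use the chord formula.
s = (y2 - y1) / (x2 - x1) = (10) / (26) mod 29 = 16
x3 = s^2 - x1 - x2 mod 29 = 16^2 - 5 - 2 = 17
y3 = s (x1 - x3) - y1 mod 29 = 16 * (5 - 17) - 1 = 10

P + Q = (17, 10)


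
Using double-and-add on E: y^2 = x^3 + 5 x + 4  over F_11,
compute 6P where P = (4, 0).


k = 6 = 110_2 (binary, LSB first: 011)
Double-and-add from P = (4, 0):
  bit 0 = 0: acc unchanged = O
  bit 1 = 1: acc = O + O = O
  bit 2 = 1: acc = O + O = O

6P = O


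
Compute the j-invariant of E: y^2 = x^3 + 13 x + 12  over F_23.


Delta = -16(4 a^3 + 27 b^2) mod 23 = 21
-1728 * (4 a)^3 = -1728 * (4*13)^3 mod 23 = 19
j = 19 * 21^(-1) mod 23 = 2

j = 2 (mod 23)


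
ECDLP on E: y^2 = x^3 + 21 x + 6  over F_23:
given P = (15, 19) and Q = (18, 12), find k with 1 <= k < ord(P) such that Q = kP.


Enumerate multiples of P until we hit Q = (18, 12):
  1P = (15, 19)
  2P = (18, 12)
Match found at i = 2.

k = 2


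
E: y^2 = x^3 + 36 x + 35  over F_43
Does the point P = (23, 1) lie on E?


Check whether y^2 = x^3 + 36 x + 35 (mod 43) for (x, y) = (23, 1).
LHS: y^2 = 1^2 mod 43 = 1
RHS: x^3 + 36 x + 35 = 23^3 + 36*23 + 35 mod 43 = 1
LHS = RHS

Yes, on the curve


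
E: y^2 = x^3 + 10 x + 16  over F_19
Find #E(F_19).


For each x in F_19, count y with y^2 = x^3 + 10 x + 16 mod 19:
  x = 0: RHS = 16, y in [4, 15]  -> 2 point(s)
  x = 2: RHS = 6, y in [5, 14]  -> 2 point(s)
  x = 3: RHS = 16, y in [4, 15]  -> 2 point(s)
  x = 4: RHS = 6, y in [5, 14]  -> 2 point(s)
  x = 5: RHS = 1, y in [1, 18]  -> 2 point(s)
  x = 6: RHS = 7, y in [8, 11]  -> 2 point(s)
  x = 7: RHS = 11, y in [7, 12]  -> 2 point(s)
  x = 8: RHS = 0, y in [0]  -> 1 point(s)
  x = 13: RHS = 6, y in [5, 14]  -> 2 point(s)
  x = 15: RHS = 7, y in [8, 11]  -> 2 point(s)
  x = 16: RHS = 16, y in [4, 15]  -> 2 point(s)
  x = 17: RHS = 7, y in [8, 11]  -> 2 point(s)
  x = 18: RHS = 5, y in [9, 10]  -> 2 point(s)
Affine points: 25. Add the point at infinity: total = 26.

#E(F_19) = 26


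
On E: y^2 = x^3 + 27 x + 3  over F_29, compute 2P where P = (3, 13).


Doubling: s = (3 x1^2 + a) / (2 y1)
s = (3*3^2 + 27) / (2*13) mod 29 = 11
x3 = s^2 - 2 x1 mod 29 = 11^2 - 2*3 = 28
y3 = s (x1 - x3) - y1 mod 29 = 11 * (3 - 28) - 13 = 2

2P = (28, 2)


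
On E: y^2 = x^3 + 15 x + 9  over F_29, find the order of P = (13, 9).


Compute successive multiples of P until we hit O:
  1P = (13, 9)
  2P = (3, 20)
  3P = (0, 26)
  4P = (22, 5)
  5P = (1, 5)
  6P = (28, 15)
  7P = (16, 13)
  8P = (5, 21)
  ... (continuing to 34P)
  34P = O

ord(P) = 34


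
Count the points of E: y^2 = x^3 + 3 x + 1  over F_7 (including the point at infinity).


For each x in F_7, count y with y^2 = x^3 + 3 x + 1 mod 7:
  x = 0: RHS = 1, y in [1, 6]  -> 2 point(s)
  x = 2: RHS = 1, y in [1, 6]  -> 2 point(s)
  x = 3: RHS = 2, y in [3, 4]  -> 2 point(s)
  x = 4: RHS = 0, y in [0]  -> 1 point(s)
  x = 5: RHS = 1, y in [1, 6]  -> 2 point(s)
  x = 6: RHS = 4, y in [2, 5]  -> 2 point(s)
Affine points: 11. Add the point at infinity: total = 12.

#E(F_7) = 12


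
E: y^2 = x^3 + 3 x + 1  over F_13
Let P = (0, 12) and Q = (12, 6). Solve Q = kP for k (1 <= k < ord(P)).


Enumerate multiples of P until we hit Q = (12, 6):
  1P = (0, 12)
  2P = (12, 6)
Match found at i = 2.

k = 2


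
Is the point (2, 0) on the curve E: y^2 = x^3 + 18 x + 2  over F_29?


Check whether y^2 = x^3 + 18 x + 2 (mod 29) for (x, y) = (2, 0).
LHS: y^2 = 0^2 mod 29 = 0
RHS: x^3 + 18 x + 2 = 2^3 + 18*2 + 2 mod 29 = 17
LHS != RHS

No, not on the curve


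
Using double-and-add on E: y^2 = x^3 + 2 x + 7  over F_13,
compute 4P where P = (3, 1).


k = 4 = 100_2 (binary, LSB first: 001)
Double-and-add from P = (3, 1):
  bit 0 = 0: acc unchanged = O
  bit 1 = 0: acc unchanged = O
  bit 2 = 1: acc = O + (10, 0) = (10, 0)

4P = (10, 0)


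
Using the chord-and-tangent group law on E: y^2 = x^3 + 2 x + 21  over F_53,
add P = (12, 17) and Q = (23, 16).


P != Q, so use the chord formula.
s = (y2 - y1) / (x2 - x1) = (52) / (11) mod 53 = 24
x3 = s^2 - x1 - x2 mod 53 = 24^2 - 12 - 23 = 11
y3 = s (x1 - x3) - y1 mod 53 = 24 * (12 - 11) - 17 = 7

P + Q = (11, 7)


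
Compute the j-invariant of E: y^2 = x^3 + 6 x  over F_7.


Delta = -16(4 a^3 + 27 b^2) mod 7 = 1
-1728 * (4 a)^3 = -1728 * (4*6)^3 mod 7 = 6
j = 6 * 1^(-1) mod 7 = 6

j = 6 (mod 7)


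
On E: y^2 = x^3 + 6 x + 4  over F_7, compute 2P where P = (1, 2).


Doubling: s = (3 x1^2 + a) / (2 y1)
s = (3*1^2 + 6) / (2*2) mod 7 = 4
x3 = s^2 - 2 x1 mod 7 = 4^2 - 2*1 = 0
y3 = s (x1 - x3) - y1 mod 7 = 4 * (1 - 0) - 2 = 2

2P = (0, 2)


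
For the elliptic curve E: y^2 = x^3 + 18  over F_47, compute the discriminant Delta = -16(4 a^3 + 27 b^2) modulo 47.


4 a^3 + 27 b^2 = 4*0^3 + 27*18^2 = 0 + 8748 = 8748
Delta = -16 * (8748) = -139968
Delta mod 47 = 45

Delta = 45 (mod 47)


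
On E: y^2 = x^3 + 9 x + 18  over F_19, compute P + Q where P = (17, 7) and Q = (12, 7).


P != Q, so use the chord formula.
s = (y2 - y1) / (x2 - x1) = (0) / (14) mod 19 = 0
x3 = s^2 - x1 - x2 mod 19 = 0^2 - 17 - 12 = 9
y3 = s (x1 - x3) - y1 mod 19 = 0 * (17 - 9) - 7 = 12

P + Q = (9, 12)


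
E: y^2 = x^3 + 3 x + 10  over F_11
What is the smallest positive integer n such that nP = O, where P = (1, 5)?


Compute successive multiples of P until we hit O:
  1P = (1, 5)
  2P = (1, 6)
  3P = O

ord(P) = 3


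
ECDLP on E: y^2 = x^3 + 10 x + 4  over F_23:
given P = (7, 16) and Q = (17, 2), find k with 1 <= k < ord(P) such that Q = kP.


Enumerate multiples of P until we hit Q = (17, 2):
  1P = (7, 16)
  2P = (18, 17)
  3P = (2, 20)
  4P = (22, 19)
  5P = (6, 21)
  6P = (12, 9)
  7P = (17, 21)
  8P = (5, 8)
  9P = (4, 19)
  10P = (13, 13)
  11P = (9, 8)
  12P = (0, 2)
  13P = (20, 4)
  14P = (14, 17)
  15P = (10, 0)
  16P = (14, 6)
  17P = (20, 19)
  18P = (0, 21)
  19P = (9, 15)
  20P = (13, 10)
  21P = (4, 4)
  22P = (5, 15)
  23P = (17, 2)
Match found at i = 23.

k = 23


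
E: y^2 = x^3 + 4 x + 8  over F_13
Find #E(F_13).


For each x in F_13, count y with y^2 = x^3 + 4 x + 8 mod 13:
  x = 1: RHS = 0, y in [0]  -> 1 point(s)
  x = 4: RHS = 10, y in [6, 7]  -> 2 point(s)
  x = 5: RHS = 10, y in [6, 7]  -> 2 point(s)
  x = 6: RHS = 1, y in [1, 12]  -> 2 point(s)
  x = 12: RHS = 3, y in [4, 9]  -> 2 point(s)
Affine points: 9. Add the point at infinity: total = 10.

#E(F_13) = 10


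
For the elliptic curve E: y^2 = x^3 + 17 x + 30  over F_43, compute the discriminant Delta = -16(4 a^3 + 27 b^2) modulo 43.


4 a^3 + 27 b^2 = 4*17^3 + 27*30^2 = 19652 + 24300 = 43952
Delta = -16 * (43952) = -703232
Delta mod 43 = 33

Delta = 33 (mod 43)


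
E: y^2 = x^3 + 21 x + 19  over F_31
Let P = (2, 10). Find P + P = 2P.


Doubling: s = (3 x1^2 + a) / (2 y1)
s = (3*2^2 + 21) / (2*10) mod 31 = 28
x3 = s^2 - 2 x1 mod 31 = 28^2 - 2*2 = 5
y3 = s (x1 - x3) - y1 mod 31 = 28 * (2 - 5) - 10 = 30

2P = (5, 30)
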